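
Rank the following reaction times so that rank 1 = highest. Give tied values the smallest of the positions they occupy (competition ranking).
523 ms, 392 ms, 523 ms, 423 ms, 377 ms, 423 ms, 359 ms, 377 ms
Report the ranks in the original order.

Sorted (descending): 523, 523, 423, 423, 392, 377, 377, 359
The 2 values of 523 occupy positions 1–2 → each gets rank 1.
The 2 values of 423 occupy positions 3–4 → each gets rank 3.
The 2 values of 377 occupy positions 6–7 → each gets rank 6.

1, 5, 1, 3, 6, 3, 8, 6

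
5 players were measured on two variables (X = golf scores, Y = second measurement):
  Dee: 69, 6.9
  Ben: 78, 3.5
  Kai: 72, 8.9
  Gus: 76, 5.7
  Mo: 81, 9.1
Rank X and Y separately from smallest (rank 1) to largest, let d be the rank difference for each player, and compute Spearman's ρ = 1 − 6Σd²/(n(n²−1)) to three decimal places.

Ranks of variable 1: 1, 4, 2, 3, 5
Ranks of variable 2: 3, 1, 4, 2, 5
d = r₁ − r₂: -2, 3, -2, 1, 0
d²: 4, 9, 4, 1, 0; Σd² = 18
ρ = 1 − 6·18/(5·24) = 1 − 108/120 = 0.100

0.100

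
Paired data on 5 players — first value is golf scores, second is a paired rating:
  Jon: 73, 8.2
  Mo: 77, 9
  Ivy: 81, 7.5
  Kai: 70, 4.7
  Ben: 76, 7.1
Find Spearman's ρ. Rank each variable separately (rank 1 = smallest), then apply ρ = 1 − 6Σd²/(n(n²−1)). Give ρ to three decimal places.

Ranks of variable 1: 2, 4, 5, 1, 3
Ranks of variable 2: 4, 5, 3, 1, 2
d = r₁ − r₂: -2, -1, 2, 0, 1
d²: 4, 1, 4, 0, 1; Σd² = 10
ρ = 1 − 6·10/(5·24) = 1 − 60/120 = 0.500

0.500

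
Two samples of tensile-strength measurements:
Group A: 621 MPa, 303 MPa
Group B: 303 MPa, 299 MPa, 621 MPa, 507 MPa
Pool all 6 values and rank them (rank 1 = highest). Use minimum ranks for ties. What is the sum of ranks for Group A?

5

Sorted (descending): 621, 621, 507, 303, 303, 299
The 2 values of 621 occupy positions 1–2 → each gets rank 1.
The 2 values of 303 occupy positions 4–5 → each gets rank 4.
Group A values → pooled ranks: 621→1, 303→4
Rank sum = 1 + 4 = 5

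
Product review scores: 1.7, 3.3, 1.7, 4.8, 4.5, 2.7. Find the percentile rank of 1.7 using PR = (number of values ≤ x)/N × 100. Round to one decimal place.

33.3

N = 6.
Strictly below 1.7: 0. Equal to 1.7: 2.
PR = 2/6 × 100 = 33.3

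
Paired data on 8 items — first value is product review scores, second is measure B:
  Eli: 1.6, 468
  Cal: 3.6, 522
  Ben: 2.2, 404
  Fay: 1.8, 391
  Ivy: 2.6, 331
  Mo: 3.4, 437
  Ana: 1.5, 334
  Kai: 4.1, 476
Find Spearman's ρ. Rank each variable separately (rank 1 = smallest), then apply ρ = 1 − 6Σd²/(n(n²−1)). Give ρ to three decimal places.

0.571

Ranks of variable 1: 2, 7, 4, 3, 5, 6, 1, 8
Ranks of variable 2: 6, 8, 4, 3, 1, 5, 2, 7
d = r₁ − r₂: -4, -1, 0, 0, 4, 1, -1, 1
d²: 16, 1, 0, 0, 16, 1, 1, 1; Σd² = 36
ρ = 1 − 6·36/(8·63) = 1 − 216/504 = 0.571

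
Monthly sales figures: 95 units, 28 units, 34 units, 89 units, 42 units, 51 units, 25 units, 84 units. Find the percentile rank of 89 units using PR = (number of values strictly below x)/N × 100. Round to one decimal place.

75.0

N = 8.
Strictly below 89: 6. Equal to 89: 1.
PR = 6/8 × 100 = 75.0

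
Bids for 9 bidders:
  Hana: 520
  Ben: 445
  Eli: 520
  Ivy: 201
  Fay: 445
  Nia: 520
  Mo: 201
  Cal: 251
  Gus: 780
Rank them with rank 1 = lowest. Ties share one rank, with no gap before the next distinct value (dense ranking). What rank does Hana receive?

Sorted (ascending): 201, 201, 251, 445, 445, 520, 520, 520, 780
The 2 values of 201 share dense rank 1.
The 2 values of 445 share dense rank 3.
The 3 values of 520 share dense rank 4.
Remaining distinct values take the next consecutive integers.
Hana has value 520 → rank 4.

4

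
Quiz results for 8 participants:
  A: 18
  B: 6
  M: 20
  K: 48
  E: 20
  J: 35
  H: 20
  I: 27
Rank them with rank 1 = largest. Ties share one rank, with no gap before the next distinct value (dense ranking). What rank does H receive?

Sorted (descending): 48, 35, 27, 20, 20, 20, 18, 6
The 3 values of 20 share dense rank 4.
Remaining distinct values take the next consecutive integers.
H has value 20 → rank 4.

4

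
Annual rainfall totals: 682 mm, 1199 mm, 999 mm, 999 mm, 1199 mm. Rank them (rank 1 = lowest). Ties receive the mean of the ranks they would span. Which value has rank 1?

Sorted (ascending): 682, 999, 999, 1199, 1199
The 2 values of 999 occupy positions 2–3 → average rank (2+3)/2 = 2.5.
The 2 values of 1199 occupy positions 4–5 → average rank (4+5)/2 = 4.5.
Rank 1 → value 682.

682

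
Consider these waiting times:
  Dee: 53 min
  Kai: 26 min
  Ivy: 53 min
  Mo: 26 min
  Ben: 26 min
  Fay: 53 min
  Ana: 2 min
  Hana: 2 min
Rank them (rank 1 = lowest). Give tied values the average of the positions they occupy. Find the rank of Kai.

Sorted (ascending): 2, 2, 26, 26, 26, 53, 53, 53
The 2 values of 2 occupy positions 1–2 → average rank (1+2)/2 = 1.5.
The 3 values of 26 occupy positions 3–5 → average rank 4.
The 3 values of 53 occupy positions 6–8 → average rank 7.
Kai has value 26 min → rank 4.

4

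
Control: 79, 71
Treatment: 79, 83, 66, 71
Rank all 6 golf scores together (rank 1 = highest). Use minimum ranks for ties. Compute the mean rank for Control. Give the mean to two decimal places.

3.00

Sorted (descending): 83, 79, 79, 71, 71, 66
The 2 values of 79 occupy positions 2–3 → each gets rank 2.
The 2 values of 71 occupy positions 4–5 → each gets rank 4.
Control values → pooled ranks: 79→2, 71→4
Mean rank = (2 + 4) / 2 = 3.00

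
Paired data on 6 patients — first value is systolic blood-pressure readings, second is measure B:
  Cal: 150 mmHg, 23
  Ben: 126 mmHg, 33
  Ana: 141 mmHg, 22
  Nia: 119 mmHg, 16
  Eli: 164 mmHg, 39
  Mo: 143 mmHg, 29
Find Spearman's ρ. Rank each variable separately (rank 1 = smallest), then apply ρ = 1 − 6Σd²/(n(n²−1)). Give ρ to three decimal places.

Ranks of variable 1: 5, 2, 3, 1, 6, 4
Ranks of variable 2: 3, 5, 2, 1, 6, 4
d = r₁ − r₂: 2, -3, 1, 0, 0, 0
d²: 4, 9, 1, 0, 0, 0; Σd² = 14
ρ = 1 − 6·14/(6·35) = 1 − 84/210 = 0.600

0.600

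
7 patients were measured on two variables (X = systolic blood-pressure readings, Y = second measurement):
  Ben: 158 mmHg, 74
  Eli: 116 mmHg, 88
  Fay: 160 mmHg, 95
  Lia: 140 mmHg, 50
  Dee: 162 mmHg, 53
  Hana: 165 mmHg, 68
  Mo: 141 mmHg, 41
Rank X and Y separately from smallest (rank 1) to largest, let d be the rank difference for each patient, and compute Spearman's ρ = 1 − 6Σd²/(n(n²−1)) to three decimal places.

0.071

Ranks of variable 1: 4, 1, 5, 2, 6, 7, 3
Ranks of variable 2: 5, 6, 7, 2, 3, 4, 1
d = r₁ − r₂: -1, -5, -2, 0, 3, 3, 2
d²: 1, 25, 4, 0, 9, 9, 4; Σd² = 52
ρ = 1 − 6·52/(7·48) = 1 − 312/336 = 0.071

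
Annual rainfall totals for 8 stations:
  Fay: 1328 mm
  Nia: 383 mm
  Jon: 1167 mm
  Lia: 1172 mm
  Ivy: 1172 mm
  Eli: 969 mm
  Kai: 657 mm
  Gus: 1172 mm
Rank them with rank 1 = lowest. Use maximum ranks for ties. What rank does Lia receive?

7

Sorted (ascending): 383, 657, 969, 1167, 1172, 1172, 1172, 1328
The 3 values of 1172 occupy positions 5–7 → each gets rank 7.
Lia has value 1172 mm → rank 7.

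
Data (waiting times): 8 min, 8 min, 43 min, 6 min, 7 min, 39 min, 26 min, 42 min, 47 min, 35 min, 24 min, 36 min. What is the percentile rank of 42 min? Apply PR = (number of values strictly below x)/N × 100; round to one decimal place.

75.0

N = 12.
Strictly below 42: 9. Equal to 42: 1.
PR = 9/12 × 100 = 75.0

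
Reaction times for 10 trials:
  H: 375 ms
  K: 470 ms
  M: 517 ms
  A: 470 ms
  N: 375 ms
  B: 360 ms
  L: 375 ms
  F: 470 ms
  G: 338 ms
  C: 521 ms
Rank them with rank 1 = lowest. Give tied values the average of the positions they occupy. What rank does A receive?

7

Sorted (ascending): 338, 360, 375, 375, 375, 470, 470, 470, 517, 521
The 3 values of 375 occupy positions 3–5 → average rank 4.
The 3 values of 470 occupy positions 6–8 → average rank 7.
A has value 470 ms → rank 7.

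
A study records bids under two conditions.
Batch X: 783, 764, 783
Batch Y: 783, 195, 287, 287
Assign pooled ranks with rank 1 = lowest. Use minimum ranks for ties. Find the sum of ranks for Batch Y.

Sorted (ascending): 195, 287, 287, 764, 783, 783, 783
The 2 values of 287 occupy positions 2–3 → each gets rank 2.
The 3 values of 783 occupy positions 5–7 → each gets rank 5.
Batch Y values → pooled ranks: 783→5, 195→1, 287→2, 287→2
Rank sum = 5 + 1 + 2 + 2 = 10

10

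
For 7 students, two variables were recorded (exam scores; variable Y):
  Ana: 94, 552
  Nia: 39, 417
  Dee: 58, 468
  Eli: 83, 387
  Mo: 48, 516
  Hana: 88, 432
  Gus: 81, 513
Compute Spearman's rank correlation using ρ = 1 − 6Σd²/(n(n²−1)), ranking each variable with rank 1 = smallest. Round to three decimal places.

0.214

Ranks of variable 1: 7, 1, 3, 5, 2, 6, 4
Ranks of variable 2: 7, 2, 4, 1, 6, 3, 5
d = r₁ − r₂: 0, -1, -1, 4, -4, 3, -1
d²: 0, 1, 1, 16, 16, 9, 1; Σd² = 44
ρ = 1 − 6·44/(7·48) = 1 − 264/336 = 0.214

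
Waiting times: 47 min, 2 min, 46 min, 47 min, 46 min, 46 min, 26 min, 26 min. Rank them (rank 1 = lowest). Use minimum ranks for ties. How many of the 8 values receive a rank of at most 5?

6

Sorted (ascending): 2, 26, 26, 46, 46, 46, 47, 47
The 2 values of 26 occupy positions 2–3 → each gets rank 2.
The 3 values of 46 occupy positions 4–6 → each gets rank 4.
The 2 values of 47 occupy positions 7–8 → each gets rank 7.
Ranks ≤ 5: {1, 2, 2, 4, 4, 4} → 6 values.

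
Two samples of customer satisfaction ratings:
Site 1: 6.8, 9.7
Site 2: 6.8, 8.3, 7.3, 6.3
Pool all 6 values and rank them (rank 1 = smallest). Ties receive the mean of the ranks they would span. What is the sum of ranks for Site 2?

12.5

Sorted (ascending): 6.3, 6.8, 6.8, 7.3, 8.3, 9.7
The 2 values of 6.8 occupy positions 2–3 → average rank (2+3)/2 = 2.5.
Site 2 values → pooled ranks: 6.8→2.5, 8.3→5, 7.3→4, 6.3→1
Rank sum = 2.5 + 5 + 4 + 1 = 12.5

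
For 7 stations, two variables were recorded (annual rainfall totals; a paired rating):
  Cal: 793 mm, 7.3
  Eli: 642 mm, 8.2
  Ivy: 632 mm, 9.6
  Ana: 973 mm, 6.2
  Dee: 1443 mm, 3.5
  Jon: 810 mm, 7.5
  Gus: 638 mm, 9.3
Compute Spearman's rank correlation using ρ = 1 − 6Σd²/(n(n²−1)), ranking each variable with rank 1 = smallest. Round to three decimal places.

-0.964

Ranks of variable 1: 4, 3, 1, 6, 7, 5, 2
Ranks of variable 2: 3, 5, 7, 2, 1, 4, 6
d = r₁ − r₂: 1, -2, -6, 4, 6, 1, -4
d²: 1, 4, 36, 16, 36, 1, 16; Σd² = 110
ρ = 1 − 6·110/(7·48) = 1 − 660/336 = -0.964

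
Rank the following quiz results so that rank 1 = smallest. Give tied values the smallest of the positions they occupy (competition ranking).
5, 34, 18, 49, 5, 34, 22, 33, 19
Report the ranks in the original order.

1, 7, 3, 9, 1, 7, 5, 6, 4

Sorted (ascending): 5, 5, 18, 19, 22, 33, 34, 34, 49
The 2 values of 5 occupy positions 1–2 → each gets rank 1.
The 2 values of 34 occupy positions 7–8 → each gets rank 7.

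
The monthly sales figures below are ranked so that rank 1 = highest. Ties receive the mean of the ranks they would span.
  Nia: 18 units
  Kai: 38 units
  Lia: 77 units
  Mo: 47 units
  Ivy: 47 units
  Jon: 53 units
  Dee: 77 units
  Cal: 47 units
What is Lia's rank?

Sorted (descending): 77, 77, 53, 47, 47, 47, 38, 18
The 2 values of 77 occupy positions 1–2 → average rank (1+2)/2 = 1.5.
The 3 values of 47 occupy positions 4–6 → average rank 5.
Lia has value 77 units → rank 1.5.

1.5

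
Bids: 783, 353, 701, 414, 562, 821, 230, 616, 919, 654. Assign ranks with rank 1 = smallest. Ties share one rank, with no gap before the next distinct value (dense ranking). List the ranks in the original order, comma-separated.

8, 2, 7, 3, 4, 9, 1, 5, 10, 6

Sorted (ascending): 230, 353, 414, 562, 616, 654, 701, 783, 821, 919
No ties — each value takes its position as its rank.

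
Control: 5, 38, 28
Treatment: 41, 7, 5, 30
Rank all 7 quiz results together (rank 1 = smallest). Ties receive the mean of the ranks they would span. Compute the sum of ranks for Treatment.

16.5

Sorted (ascending): 5, 5, 7, 28, 30, 38, 41
The 2 values of 5 occupy positions 1–2 → average rank (1+2)/2 = 1.5.
Treatment values → pooled ranks: 41→7, 7→3, 5→1.5, 30→5
Rank sum = 7 + 3 + 1.5 + 5 = 16.5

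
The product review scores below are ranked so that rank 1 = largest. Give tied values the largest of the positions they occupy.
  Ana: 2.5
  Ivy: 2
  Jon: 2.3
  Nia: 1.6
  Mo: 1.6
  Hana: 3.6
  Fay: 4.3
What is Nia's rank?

Sorted (descending): 4.3, 3.6, 2.5, 2.3, 2, 1.6, 1.6
The 2 values of 1.6 occupy positions 6–7 → each gets rank 7.
Nia has value 1.6 → rank 7.

7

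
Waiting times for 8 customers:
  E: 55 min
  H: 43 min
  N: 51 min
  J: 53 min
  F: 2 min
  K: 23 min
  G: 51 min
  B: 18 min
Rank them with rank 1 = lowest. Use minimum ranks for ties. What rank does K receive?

3

Sorted (ascending): 2, 18, 23, 43, 51, 51, 53, 55
The 2 values of 51 occupy positions 5–6 → each gets rank 5.
K has value 23 min → rank 3.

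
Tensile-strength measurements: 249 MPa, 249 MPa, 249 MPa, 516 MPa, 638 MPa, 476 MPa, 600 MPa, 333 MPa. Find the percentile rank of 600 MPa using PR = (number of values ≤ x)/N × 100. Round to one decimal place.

87.5

N = 8.
Strictly below 600: 6. Equal to 600: 1.
PR = 7/8 × 100 = 87.5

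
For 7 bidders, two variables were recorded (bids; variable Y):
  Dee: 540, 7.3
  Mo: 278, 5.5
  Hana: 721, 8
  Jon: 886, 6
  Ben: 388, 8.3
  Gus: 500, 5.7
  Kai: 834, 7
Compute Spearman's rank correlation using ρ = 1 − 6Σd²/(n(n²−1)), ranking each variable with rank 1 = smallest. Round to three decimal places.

Ranks of variable 1: 4, 1, 5, 7, 2, 3, 6
Ranks of variable 2: 5, 1, 6, 3, 7, 2, 4
d = r₁ − r₂: -1, 0, -1, 4, -5, 1, 2
d²: 1, 0, 1, 16, 25, 1, 4; Σd² = 48
ρ = 1 − 6·48/(7·48) = 1 − 288/336 = 0.143

0.143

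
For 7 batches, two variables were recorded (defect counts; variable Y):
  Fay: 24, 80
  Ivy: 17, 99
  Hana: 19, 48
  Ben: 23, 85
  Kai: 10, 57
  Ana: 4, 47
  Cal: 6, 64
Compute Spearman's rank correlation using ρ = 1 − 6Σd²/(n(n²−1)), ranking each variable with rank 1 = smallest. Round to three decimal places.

0.536

Ranks of variable 1: 7, 4, 5, 6, 3, 1, 2
Ranks of variable 2: 5, 7, 2, 6, 3, 1, 4
d = r₁ − r₂: 2, -3, 3, 0, 0, 0, -2
d²: 4, 9, 9, 0, 0, 0, 4; Σd² = 26
ρ = 1 − 6·26/(7·48) = 1 − 156/336 = 0.536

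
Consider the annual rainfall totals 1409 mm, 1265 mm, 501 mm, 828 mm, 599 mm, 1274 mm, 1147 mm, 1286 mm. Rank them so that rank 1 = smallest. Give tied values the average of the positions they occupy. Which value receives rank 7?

1286

Sorted (ascending): 501, 599, 828, 1147, 1265, 1274, 1286, 1409
No ties — each value takes its position as its rank.
Rank 7 → value 1286.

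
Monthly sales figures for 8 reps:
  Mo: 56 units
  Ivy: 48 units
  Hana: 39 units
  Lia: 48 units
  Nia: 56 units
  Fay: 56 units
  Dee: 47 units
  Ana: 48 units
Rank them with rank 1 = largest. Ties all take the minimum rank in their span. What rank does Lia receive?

Sorted (descending): 56, 56, 56, 48, 48, 48, 47, 39
The 3 values of 56 occupy positions 1–3 → each gets rank 1.
The 3 values of 48 occupy positions 4–6 → each gets rank 4.
Lia has value 48 units → rank 4.

4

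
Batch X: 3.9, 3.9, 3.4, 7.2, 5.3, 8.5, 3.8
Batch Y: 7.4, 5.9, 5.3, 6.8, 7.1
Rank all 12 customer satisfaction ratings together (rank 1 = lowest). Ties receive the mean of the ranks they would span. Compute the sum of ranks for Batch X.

37.5

Sorted (ascending): 3.4, 3.8, 3.9, 3.9, 5.3, 5.3, 5.9, 6.8, 7.1, 7.2, 7.4, 8.5
The 2 values of 3.9 occupy positions 3–4 → average rank (3+4)/2 = 3.5.
The 2 values of 5.3 occupy positions 5–6 → average rank (5+6)/2 = 5.5.
Batch X values → pooled ranks: 3.9→3.5, 3.9→3.5, 3.4→1, 7.2→10, 5.3→5.5, 8.5→12, 3.8→2
Rank sum = 3.5 + 3.5 + 1 + 10 + 5.5 + 12 + 2 = 37.5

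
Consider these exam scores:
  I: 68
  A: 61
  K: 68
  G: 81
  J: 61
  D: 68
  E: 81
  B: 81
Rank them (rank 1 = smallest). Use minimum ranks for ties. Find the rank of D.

Sorted (ascending): 61, 61, 68, 68, 68, 81, 81, 81
The 2 values of 61 occupy positions 1–2 → each gets rank 1.
The 3 values of 68 occupy positions 3–5 → each gets rank 3.
The 3 values of 81 occupy positions 6–8 → each gets rank 6.
D has value 68 → rank 3.

3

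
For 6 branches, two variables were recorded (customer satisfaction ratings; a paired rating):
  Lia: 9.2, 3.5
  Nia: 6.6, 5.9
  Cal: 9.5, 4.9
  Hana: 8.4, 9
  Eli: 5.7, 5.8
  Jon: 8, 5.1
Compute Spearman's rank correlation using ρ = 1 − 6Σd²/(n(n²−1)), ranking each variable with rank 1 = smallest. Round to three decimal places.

-0.543

Ranks of variable 1: 5, 2, 6, 4, 1, 3
Ranks of variable 2: 1, 5, 2, 6, 4, 3
d = r₁ − r₂: 4, -3, 4, -2, -3, 0
d²: 16, 9, 16, 4, 9, 0; Σd² = 54
ρ = 1 − 6·54/(6·35) = 1 − 324/210 = -0.543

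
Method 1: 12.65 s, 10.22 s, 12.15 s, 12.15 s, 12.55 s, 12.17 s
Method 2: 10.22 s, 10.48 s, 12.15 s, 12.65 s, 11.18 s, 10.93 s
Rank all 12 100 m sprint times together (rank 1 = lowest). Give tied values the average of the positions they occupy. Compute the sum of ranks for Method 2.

32

Sorted (ascending): 10.22, 10.22, 10.48, 10.93, 11.18, 12.15, 12.15, 12.15, 12.17, 12.55, 12.65, 12.65
The 2 values of 10.22 occupy positions 1–2 → average rank (1+2)/2 = 1.5.
The 3 values of 12.15 occupy positions 6–8 → average rank 7.
The 2 values of 12.65 occupy positions 11–12 → average rank (11+12)/2 = 11.5.
Method 2 values → pooled ranks: 10.22→1.5, 10.48→3, 12.15→7, 12.65→11.5, 11.18→5, 10.93→4
Rank sum = 1.5 + 3 + 7 + 11.5 + 5 + 4 = 32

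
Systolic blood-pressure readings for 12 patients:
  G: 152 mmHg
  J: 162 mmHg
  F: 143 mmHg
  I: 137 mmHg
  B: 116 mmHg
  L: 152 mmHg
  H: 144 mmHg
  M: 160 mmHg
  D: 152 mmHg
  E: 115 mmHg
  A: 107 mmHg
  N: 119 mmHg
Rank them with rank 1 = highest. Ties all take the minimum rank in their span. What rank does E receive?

Sorted (descending): 162, 160, 152, 152, 152, 144, 143, 137, 119, 116, 115, 107
The 3 values of 152 occupy positions 3–5 → each gets rank 3.
E has value 115 mmHg → rank 11.

11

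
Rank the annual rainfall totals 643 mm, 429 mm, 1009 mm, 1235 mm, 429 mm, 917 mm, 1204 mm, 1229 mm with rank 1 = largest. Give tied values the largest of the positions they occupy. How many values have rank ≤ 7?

6

Sorted (descending): 1235, 1229, 1204, 1009, 917, 643, 429, 429
The 2 values of 429 occupy positions 7–8 → each gets rank 8.
Ranks ≤ 7: {1, 2, 3, 4, 5, 6} → 6 values.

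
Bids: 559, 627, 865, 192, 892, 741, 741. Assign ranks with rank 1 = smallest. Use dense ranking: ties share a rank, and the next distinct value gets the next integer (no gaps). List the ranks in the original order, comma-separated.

Sorted (ascending): 192, 559, 627, 741, 741, 865, 892
The 2 values of 741 share dense rank 4.
Remaining distinct values take the next consecutive integers.

2, 3, 5, 1, 6, 4, 4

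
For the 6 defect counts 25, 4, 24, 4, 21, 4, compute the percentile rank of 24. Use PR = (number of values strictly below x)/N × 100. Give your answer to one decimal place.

N = 6.
Strictly below 24: 4. Equal to 24: 1.
PR = 4/6 × 100 = 66.7

66.7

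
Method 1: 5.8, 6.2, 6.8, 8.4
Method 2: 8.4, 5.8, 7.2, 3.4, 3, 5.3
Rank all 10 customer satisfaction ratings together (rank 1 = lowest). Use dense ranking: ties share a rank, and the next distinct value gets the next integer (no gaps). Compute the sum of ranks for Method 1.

23

Sorted (ascending): 3, 3.4, 5.3, 5.8, 5.8, 6.2, 6.8, 7.2, 8.4, 8.4
The 2 values of 5.8 share dense rank 4.
The 2 values of 8.4 share dense rank 8.
Remaining distinct values take the next consecutive integers.
Method 1 values → pooled ranks: 5.8→4, 6.2→5, 6.8→6, 8.4→8
Rank sum = 4 + 5 + 6 + 8 = 23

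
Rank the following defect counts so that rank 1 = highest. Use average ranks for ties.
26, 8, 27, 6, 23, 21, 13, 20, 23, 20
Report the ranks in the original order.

2, 9, 1, 10, 3.5, 5, 8, 6.5, 3.5, 6.5

Sorted (descending): 27, 26, 23, 23, 21, 20, 20, 13, 8, 6
The 2 values of 23 occupy positions 3–4 → average rank (3+4)/2 = 3.5.
The 2 values of 20 occupy positions 6–7 → average rank (6+7)/2 = 6.5.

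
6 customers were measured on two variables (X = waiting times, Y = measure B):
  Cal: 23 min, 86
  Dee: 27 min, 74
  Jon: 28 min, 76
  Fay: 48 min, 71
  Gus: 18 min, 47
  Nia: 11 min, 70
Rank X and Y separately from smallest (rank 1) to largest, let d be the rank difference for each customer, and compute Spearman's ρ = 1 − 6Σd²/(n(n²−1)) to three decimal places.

0.429

Ranks of variable 1: 3, 4, 5, 6, 2, 1
Ranks of variable 2: 6, 4, 5, 3, 1, 2
d = r₁ − r₂: -3, 0, 0, 3, 1, -1
d²: 9, 0, 0, 9, 1, 1; Σd² = 20
ρ = 1 − 6·20/(6·35) = 1 − 120/210 = 0.429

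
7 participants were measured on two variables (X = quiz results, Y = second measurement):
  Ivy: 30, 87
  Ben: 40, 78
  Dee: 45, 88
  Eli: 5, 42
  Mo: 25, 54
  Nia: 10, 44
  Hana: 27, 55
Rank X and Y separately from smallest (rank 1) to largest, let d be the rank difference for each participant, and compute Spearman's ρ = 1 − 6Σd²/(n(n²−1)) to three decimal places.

0.964

Ranks of variable 1: 5, 6, 7, 1, 3, 2, 4
Ranks of variable 2: 6, 5, 7, 1, 3, 2, 4
d = r₁ − r₂: -1, 1, 0, 0, 0, 0, 0
d²: 1, 1, 0, 0, 0, 0, 0; Σd² = 2
ρ = 1 − 6·2/(7·48) = 1 − 12/336 = 0.964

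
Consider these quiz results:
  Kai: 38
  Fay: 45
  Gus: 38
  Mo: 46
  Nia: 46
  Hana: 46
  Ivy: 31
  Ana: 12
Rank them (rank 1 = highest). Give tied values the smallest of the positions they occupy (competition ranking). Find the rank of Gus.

Sorted (descending): 46, 46, 46, 45, 38, 38, 31, 12
The 3 values of 46 occupy positions 1–3 → each gets rank 1.
The 2 values of 38 occupy positions 5–6 → each gets rank 5.
Gus has value 38 → rank 5.

5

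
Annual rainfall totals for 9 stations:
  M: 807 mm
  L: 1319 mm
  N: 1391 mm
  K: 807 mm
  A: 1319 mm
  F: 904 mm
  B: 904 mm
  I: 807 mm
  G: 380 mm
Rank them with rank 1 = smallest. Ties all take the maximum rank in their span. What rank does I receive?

4

Sorted (ascending): 380, 807, 807, 807, 904, 904, 1319, 1319, 1391
The 3 values of 807 occupy positions 2–4 → each gets rank 4.
The 2 values of 904 occupy positions 5–6 → each gets rank 6.
The 2 values of 1319 occupy positions 7–8 → each gets rank 8.
I has value 807 mm → rank 4.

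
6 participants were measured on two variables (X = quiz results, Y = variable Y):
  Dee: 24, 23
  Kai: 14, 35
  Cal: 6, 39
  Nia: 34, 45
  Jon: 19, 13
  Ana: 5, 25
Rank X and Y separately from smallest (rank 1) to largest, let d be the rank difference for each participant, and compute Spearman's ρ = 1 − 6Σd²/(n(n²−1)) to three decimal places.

0.086

Ranks of variable 1: 5, 3, 2, 6, 4, 1
Ranks of variable 2: 2, 4, 5, 6, 1, 3
d = r₁ − r₂: 3, -1, -3, 0, 3, -2
d²: 9, 1, 9, 0, 9, 4; Σd² = 32
ρ = 1 − 6·32/(6·35) = 1 − 192/210 = 0.086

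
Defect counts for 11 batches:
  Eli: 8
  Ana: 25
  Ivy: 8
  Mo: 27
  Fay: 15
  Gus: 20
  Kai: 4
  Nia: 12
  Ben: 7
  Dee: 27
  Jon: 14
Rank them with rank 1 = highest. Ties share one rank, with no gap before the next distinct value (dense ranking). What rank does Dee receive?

1

Sorted (descending): 27, 27, 25, 20, 15, 14, 12, 8, 8, 7, 4
The 2 values of 27 share dense rank 1.
The 2 values of 8 share dense rank 7.
Remaining distinct values take the next consecutive integers.
Dee has value 27 → rank 1.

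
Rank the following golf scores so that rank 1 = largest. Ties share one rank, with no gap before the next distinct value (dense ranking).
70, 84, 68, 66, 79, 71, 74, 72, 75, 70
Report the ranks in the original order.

Sorted (descending): 84, 79, 75, 74, 72, 71, 70, 70, 68, 66
The 2 values of 70 share dense rank 7.
Remaining distinct values take the next consecutive integers.

7, 1, 8, 9, 2, 6, 4, 5, 3, 7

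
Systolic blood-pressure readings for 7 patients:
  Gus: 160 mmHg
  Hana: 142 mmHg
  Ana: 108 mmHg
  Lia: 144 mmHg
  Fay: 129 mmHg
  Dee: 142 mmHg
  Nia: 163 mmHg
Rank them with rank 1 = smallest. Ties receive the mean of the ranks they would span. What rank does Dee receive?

3.5

Sorted (ascending): 108, 129, 142, 142, 144, 160, 163
The 2 values of 142 occupy positions 3–4 → average rank (3+4)/2 = 3.5.
Dee has value 142 mmHg → rank 3.5.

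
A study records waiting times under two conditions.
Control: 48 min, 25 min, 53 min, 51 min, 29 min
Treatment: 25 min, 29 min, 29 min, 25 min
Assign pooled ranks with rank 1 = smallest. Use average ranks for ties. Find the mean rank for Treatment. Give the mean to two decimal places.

3.50

Sorted (ascending): 25, 25, 25, 29, 29, 29, 48, 51, 53
The 3 values of 25 occupy positions 1–3 → average rank 2.
The 3 values of 29 occupy positions 4–6 → average rank 5.
Treatment values → pooled ranks: 25→2, 29→5, 29→5, 25→2
Mean rank = (2 + 5 + 5 + 2) / 4 = 3.50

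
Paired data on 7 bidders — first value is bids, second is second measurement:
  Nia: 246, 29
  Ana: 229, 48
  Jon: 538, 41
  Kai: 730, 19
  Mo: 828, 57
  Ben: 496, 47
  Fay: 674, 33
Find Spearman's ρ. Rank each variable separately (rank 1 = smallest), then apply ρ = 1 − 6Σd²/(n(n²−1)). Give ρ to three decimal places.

Ranks of variable 1: 2, 1, 4, 6, 7, 3, 5
Ranks of variable 2: 2, 6, 4, 1, 7, 5, 3
d = r₁ − r₂: 0, -5, 0, 5, 0, -2, 2
d²: 0, 25, 0, 25, 0, 4, 4; Σd² = 58
ρ = 1 − 6·58/(7·48) = 1 − 348/336 = -0.036

-0.036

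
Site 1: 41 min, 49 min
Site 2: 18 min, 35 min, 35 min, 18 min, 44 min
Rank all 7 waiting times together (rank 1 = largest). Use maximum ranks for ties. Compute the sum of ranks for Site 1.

Sorted (descending): 49, 44, 41, 35, 35, 18, 18
The 2 values of 35 occupy positions 4–5 → each gets rank 5.
The 2 values of 18 occupy positions 6–7 → each gets rank 7.
Site 1 values → pooled ranks: 41→3, 49→1
Rank sum = 3 + 1 = 4

4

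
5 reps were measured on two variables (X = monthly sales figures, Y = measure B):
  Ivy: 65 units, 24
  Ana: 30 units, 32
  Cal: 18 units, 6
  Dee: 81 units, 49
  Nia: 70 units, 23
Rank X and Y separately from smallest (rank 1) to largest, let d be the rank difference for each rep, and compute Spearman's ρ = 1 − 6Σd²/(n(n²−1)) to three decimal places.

0.600

Ranks of variable 1: 3, 2, 1, 5, 4
Ranks of variable 2: 3, 4, 1, 5, 2
d = r₁ − r₂: 0, -2, 0, 0, 2
d²: 0, 4, 0, 0, 4; Σd² = 8
ρ = 1 − 6·8/(5·24) = 1 − 48/120 = 0.600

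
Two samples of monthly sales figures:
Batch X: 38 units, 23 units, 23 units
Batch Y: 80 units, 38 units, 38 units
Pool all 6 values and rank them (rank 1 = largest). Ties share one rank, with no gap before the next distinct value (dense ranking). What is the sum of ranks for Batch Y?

Sorted (descending): 80, 38, 38, 38, 23, 23
The 3 values of 38 share dense rank 2.
The 2 values of 23 share dense rank 3.
Remaining distinct values take the next consecutive integers.
Batch Y values → pooled ranks: 80→1, 38→2, 38→2
Rank sum = 1 + 2 + 2 = 5

5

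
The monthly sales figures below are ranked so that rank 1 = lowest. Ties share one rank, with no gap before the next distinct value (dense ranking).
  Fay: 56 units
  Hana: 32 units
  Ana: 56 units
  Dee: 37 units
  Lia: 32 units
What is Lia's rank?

Sorted (ascending): 32, 32, 37, 56, 56
The 2 values of 32 share dense rank 1.
The 2 values of 56 share dense rank 3.
Remaining distinct values take the next consecutive integers.
Lia has value 32 units → rank 1.

1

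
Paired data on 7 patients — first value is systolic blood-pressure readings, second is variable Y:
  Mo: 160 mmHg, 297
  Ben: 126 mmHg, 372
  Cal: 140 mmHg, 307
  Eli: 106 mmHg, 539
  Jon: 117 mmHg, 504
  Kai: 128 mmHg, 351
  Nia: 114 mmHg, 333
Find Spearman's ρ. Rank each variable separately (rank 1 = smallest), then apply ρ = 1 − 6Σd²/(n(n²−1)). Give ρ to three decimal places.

-0.786

Ranks of variable 1: 7, 4, 6, 1, 3, 5, 2
Ranks of variable 2: 1, 5, 2, 7, 6, 4, 3
d = r₁ − r₂: 6, -1, 4, -6, -3, 1, -1
d²: 36, 1, 16, 36, 9, 1, 1; Σd² = 100
ρ = 1 − 6·100/(7·48) = 1 − 600/336 = -0.786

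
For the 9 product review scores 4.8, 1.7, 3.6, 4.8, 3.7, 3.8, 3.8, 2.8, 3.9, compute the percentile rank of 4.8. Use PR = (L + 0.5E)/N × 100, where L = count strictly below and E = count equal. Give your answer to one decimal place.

N = 9.
Strictly below 4.8: 7. Equal to 4.8: 2.
PR = (7 + 0.5·2)/9 × 100 = 88.9

88.9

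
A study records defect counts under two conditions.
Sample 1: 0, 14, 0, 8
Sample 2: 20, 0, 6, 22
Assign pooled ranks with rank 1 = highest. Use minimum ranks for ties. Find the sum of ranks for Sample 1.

Sorted (descending): 22, 20, 14, 8, 6, 0, 0, 0
The 3 values of 0 occupy positions 6–8 → each gets rank 6.
Sample 1 values → pooled ranks: 0→6, 14→3, 0→6, 8→4
Rank sum = 6 + 3 + 6 + 4 = 19

19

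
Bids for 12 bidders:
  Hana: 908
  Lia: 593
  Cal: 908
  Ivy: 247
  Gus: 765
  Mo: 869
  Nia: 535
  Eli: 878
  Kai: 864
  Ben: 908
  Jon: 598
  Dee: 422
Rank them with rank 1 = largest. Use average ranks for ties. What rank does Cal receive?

Sorted (descending): 908, 908, 908, 878, 869, 864, 765, 598, 593, 535, 422, 247
The 3 values of 908 occupy positions 1–3 → average rank 2.
Cal has value 908 → rank 2.

2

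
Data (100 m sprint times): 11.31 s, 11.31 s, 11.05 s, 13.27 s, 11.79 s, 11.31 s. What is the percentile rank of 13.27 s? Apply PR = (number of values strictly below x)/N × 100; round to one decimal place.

N = 6.
Strictly below 13.27: 5. Equal to 13.27: 1.
PR = 5/6 × 100 = 83.3

83.3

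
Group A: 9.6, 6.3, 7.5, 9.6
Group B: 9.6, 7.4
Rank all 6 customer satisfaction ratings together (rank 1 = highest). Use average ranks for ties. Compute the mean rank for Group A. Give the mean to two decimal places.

3.50

Sorted (descending): 9.6, 9.6, 9.6, 7.5, 7.4, 6.3
The 3 values of 9.6 occupy positions 1–3 → average rank 2.
Group A values → pooled ranks: 9.6→2, 6.3→6, 7.5→4, 9.6→2
Mean rank = (2 + 6 + 4 + 2) / 4 = 3.50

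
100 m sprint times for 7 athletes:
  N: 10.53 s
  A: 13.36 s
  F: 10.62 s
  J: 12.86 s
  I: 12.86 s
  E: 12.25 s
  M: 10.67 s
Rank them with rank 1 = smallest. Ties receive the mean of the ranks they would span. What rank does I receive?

5.5

Sorted (ascending): 10.53, 10.62, 10.67, 12.25, 12.86, 12.86, 13.36
The 2 values of 12.86 occupy positions 5–6 → average rank (5+6)/2 = 5.5.
I has value 12.86 s → rank 5.5.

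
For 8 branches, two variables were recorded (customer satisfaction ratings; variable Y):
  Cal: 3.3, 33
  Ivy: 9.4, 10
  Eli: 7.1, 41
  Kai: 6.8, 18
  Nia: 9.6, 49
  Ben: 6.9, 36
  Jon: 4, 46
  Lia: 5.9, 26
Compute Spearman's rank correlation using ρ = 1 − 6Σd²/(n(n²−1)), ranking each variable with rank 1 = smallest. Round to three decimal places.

Ranks of variable 1: 1, 7, 6, 4, 8, 5, 2, 3
Ranks of variable 2: 4, 1, 6, 2, 8, 5, 7, 3
d = r₁ − r₂: -3, 6, 0, 2, 0, 0, -5, 0
d²: 9, 36, 0, 4, 0, 0, 25, 0; Σd² = 74
ρ = 1 − 6·74/(8·63) = 1 − 444/504 = 0.119

0.119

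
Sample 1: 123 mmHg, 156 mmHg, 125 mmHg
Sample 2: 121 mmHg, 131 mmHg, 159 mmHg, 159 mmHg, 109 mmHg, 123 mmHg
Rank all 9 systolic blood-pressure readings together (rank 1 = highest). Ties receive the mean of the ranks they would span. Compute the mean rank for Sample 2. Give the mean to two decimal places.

5.08

Sorted (descending): 159, 159, 156, 131, 125, 123, 123, 121, 109
The 2 values of 159 occupy positions 1–2 → average rank (1+2)/2 = 1.5.
The 2 values of 123 occupy positions 6–7 → average rank (6+7)/2 = 6.5.
Sample 2 values → pooled ranks: 121→8, 131→4, 159→1.5, 159→1.5, 109→9, 123→6.5
Mean rank = (8 + 4 + 1.5 + 1.5 + 9 + 6.5) / 6 = 5.08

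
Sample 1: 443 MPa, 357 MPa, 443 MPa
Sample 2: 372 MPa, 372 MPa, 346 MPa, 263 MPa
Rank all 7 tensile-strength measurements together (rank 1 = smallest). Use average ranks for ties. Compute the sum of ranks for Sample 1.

16

Sorted (ascending): 263, 346, 357, 372, 372, 443, 443
The 2 values of 372 occupy positions 4–5 → average rank (4+5)/2 = 4.5.
The 2 values of 443 occupy positions 6–7 → average rank (6+7)/2 = 6.5.
Sample 1 values → pooled ranks: 443→6.5, 357→3, 443→6.5
Rank sum = 6.5 + 3 + 6.5 = 16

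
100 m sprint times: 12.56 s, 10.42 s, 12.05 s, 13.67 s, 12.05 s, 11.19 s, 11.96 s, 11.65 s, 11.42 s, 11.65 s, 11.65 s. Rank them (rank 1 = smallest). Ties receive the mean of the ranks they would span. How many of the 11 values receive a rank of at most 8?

Sorted (ascending): 10.42, 11.19, 11.42, 11.65, 11.65, 11.65, 11.96, 12.05, 12.05, 12.56, 13.67
The 3 values of 11.65 occupy positions 4–6 → average rank 5.
The 2 values of 12.05 occupy positions 8–9 → average rank (8+9)/2 = 8.5.
Ranks ≤ 8: {1, 2, 3, 5, 5, 5, 7} → 7 values.

7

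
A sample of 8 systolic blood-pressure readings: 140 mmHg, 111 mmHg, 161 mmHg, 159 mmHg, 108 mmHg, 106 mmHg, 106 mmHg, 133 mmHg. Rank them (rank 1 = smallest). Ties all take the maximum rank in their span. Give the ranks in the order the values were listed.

6, 4, 8, 7, 3, 2, 2, 5

Sorted (ascending): 106, 106, 108, 111, 133, 140, 159, 161
The 2 values of 106 occupy positions 1–2 → each gets rank 2.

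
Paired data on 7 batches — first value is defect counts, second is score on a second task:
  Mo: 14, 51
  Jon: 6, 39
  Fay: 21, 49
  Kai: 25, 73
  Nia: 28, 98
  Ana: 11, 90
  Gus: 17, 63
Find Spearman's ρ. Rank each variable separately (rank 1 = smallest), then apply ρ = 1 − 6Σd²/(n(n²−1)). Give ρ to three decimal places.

Ranks of variable 1: 3, 1, 5, 6, 7, 2, 4
Ranks of variable 2: 3, 1, 2, 5, 7, 6, 4
d = r₁ − r₂: 0, 0, 3, 1, 0, -4, 0
d²: 0, 0, 9, 1, 0, 16, 0; Σd² = 26
ρ = 1 − 6·26/(7·48) = 1 − 156/336 = 0.536

0.536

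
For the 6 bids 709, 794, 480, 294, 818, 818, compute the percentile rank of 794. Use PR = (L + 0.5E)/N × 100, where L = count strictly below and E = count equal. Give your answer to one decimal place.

58.3

N = 6.
Strictly below 794: 3. Equal to 794: 1.
PR = (3 + 0.5·1)/6 × 100 = 58.3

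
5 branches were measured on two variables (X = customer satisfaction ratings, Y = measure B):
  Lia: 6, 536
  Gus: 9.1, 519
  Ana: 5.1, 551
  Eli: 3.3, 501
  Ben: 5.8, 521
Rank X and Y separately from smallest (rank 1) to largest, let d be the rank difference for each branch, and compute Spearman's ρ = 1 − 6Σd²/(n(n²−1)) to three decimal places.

Ranks of variable 1: 4, 5, 2, 1, 3
Ranks of variable 2: 4, 2, 5, 1, 3
d = r₁ − r₂: 0, 3, -3, 0, 0
d²: 0, 9, 9, 0, 0; Σd² = 18
ρ = 1 − 6·18/(5·24) = 1 − 108/120 = 0.100

0.100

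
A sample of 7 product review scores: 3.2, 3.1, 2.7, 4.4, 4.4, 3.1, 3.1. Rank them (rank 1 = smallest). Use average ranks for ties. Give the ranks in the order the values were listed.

Sorted (ascending): 2.7, 3.1, 3.1, 3.1, 3.2, 4.4, 4.4
The 3 values of 3.1 occupy positions 2–4 → average rank 3.
The 2 values of 4.4 occupy positions 6–7 → average rank (6+7)/2 = 6.5.

5, 3, 1, 6.5, 6.5, 3, 3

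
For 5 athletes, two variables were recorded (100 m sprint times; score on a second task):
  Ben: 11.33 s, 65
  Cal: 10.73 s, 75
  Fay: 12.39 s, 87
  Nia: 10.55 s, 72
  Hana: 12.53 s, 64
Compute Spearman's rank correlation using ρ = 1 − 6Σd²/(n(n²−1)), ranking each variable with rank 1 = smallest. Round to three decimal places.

Ranks of variable 1: 3, 2, 4, 1, 5
Ranks of variable 2: 2, 4, 5, 3, 1
d = r₁ − r₂: 1, -2, -1, -2, 4
d²: 1, 4, 1, 4, 16; Σd² = 26
ρ = 1 − 6·26/(5·24) = 1 − 156/120 = -0.300

-0.300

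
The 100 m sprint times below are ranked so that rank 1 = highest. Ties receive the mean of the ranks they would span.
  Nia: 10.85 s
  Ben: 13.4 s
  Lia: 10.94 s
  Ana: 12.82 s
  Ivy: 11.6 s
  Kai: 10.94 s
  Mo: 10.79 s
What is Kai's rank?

4.5

Sorted (descending): 13.4, 12.82, 11.6, 10.94, 10.94, 10.85, 10.79
The 2 values of 10.94 occupy positions 4–5 → average rank (4+5)/2 = 4.5.
Kai has value 10.94 s → rank 4.5.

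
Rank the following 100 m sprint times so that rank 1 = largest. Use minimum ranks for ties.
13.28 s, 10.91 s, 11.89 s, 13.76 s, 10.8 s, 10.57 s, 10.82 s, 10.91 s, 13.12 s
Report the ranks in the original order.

2, 5, 4, 1, 8, 9, 7, 5, 3

Sorted (descending): 13.76, 13.28, 13.12, 11.89, 10.91, 10.91, 10.82, 10.8, 10.57
The 2 values of 10.91 occupy positions 5–6 → each gets rank 5.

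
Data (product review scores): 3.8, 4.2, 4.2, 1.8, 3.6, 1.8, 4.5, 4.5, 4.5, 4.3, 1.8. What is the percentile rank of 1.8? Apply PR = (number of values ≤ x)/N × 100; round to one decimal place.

N = 11.
Strictly below 1.8: 0. Equal to 1.8: 3.
PR = 3/11 × 100 = 27.3

27.3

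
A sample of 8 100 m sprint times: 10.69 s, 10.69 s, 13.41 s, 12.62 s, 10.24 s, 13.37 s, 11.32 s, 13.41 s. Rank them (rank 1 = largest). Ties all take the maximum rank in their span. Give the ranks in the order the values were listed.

Sorted (descending): 13.41, 13.41, 13.37, 12.62, 11.32, 10.69, 10.69, 10.24
The 2 values of 13.41 occupy positions 1–2 → each gets rank 2.
The 2 values of 10.69 occupy positions 6–7 → each gets rank 7.

7, 7, 2, 4, 8, 3, 5, 2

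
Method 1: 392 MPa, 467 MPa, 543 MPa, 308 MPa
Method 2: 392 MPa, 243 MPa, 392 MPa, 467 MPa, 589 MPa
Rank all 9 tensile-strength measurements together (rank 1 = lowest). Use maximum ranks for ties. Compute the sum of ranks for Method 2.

27

Sorted (ascending): 243, 308, 392, 392, 392, 467, 467, 543, 589
The 3 values of 392 occupy positions 3–5 → each gets rank 5.
The 2 values of 467 occupy positions 6–7 → each gets rank 7.
Method 2 values → pooled ranks: 392→5, 243→1, 392→5, 467→7, 589→9
Rank sum = 5 + 1 + 5 + 7 + 9 = 27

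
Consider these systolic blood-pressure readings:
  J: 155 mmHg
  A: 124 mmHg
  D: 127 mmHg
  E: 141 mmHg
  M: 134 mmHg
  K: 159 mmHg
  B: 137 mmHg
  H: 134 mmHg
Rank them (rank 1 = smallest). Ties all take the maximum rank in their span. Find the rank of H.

Sorted (ascending): 124, 127, 134, 134, 137, 141, 155, 159
The 2 values of 134 occupy positions 3–4 → each gets rank 4.
H has value 134 mmHg → rank 4.

4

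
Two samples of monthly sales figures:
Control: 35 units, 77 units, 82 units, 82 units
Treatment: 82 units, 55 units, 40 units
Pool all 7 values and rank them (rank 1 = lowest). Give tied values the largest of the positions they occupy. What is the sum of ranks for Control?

19

Sorted (ascending): 35, 40, 55, 77, 82, 82, 82
The 3 values of 82 occupy positions 5–7 → each gets rank 7.
Control values → pooled ranks: 35→1, 77→4, 82→7, 82→7
Rank sum = 1 + 4 + 7 + 7 = 19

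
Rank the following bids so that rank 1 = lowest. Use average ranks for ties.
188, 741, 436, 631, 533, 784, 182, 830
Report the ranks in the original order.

2, 6, 3, 5, 4, 7, 1, 8

Sorted (ascending): 182, 188, 436, 533, 631, 741, 784, 830
No ties — each value takes its position as its rank.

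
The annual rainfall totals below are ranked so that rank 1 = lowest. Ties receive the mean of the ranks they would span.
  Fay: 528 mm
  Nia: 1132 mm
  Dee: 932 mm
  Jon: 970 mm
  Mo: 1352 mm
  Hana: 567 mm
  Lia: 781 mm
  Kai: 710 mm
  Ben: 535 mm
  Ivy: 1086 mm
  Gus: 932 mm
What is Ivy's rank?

9

Sorted (ascending): 528, 535, 567, 710, 781, 932, 932, 970, 1086, 1132, 1352
The 2 values of 932 occupy positions 6–7 → average rank (6+7)/2 = 6.5.
Ivy has value 1086 mm → rank 9.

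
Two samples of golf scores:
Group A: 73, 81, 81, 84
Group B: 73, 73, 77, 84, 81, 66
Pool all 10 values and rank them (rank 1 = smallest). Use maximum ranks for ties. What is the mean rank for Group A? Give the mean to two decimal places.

Sorted (ascending): 66, 73, 73, 73, 77, 81, 81, 81, 84, 84
The 3 values of 73 occupy positions 2–4 → each gets rank 4.
The 3 values of 81 occupy positions 6–8 → each gets rank 8.
The 2 values of 84 occupy positions 9–10 → each gets rank 10.
Group A values → pooled ranks: 73→4, 81→8, 81→8, 84→10
Mean rank = (4 + 8 + 8 + 10) / 4 = 7.50

7.50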